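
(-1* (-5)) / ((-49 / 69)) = -345 / 49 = -7.04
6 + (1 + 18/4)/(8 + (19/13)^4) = 419989/65238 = 6.44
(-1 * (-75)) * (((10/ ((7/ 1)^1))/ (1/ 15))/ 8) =5625/ 28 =200.89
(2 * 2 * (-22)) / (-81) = 88 / 81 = 1.09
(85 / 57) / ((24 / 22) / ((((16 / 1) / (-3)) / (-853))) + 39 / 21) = 26180 / 3095727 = 0.01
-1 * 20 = -20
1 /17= 0.06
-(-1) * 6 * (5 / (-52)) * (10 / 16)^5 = -46875 / 851968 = -0.06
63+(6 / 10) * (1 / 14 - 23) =3447 / 70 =49.24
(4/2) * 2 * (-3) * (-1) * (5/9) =20/3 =6.67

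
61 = 61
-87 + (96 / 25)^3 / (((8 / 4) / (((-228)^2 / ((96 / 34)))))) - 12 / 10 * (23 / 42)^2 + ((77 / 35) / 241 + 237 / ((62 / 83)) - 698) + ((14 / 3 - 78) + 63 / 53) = 520703.76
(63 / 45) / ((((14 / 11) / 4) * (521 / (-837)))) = -18414 / 2605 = -7.07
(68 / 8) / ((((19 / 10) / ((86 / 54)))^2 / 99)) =17288150 / 29241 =591.23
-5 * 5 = -25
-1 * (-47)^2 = -2209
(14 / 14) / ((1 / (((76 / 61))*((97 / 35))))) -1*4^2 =-26788 / 2135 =-12.55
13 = 13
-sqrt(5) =-2.24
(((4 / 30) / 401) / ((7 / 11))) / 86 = 0.00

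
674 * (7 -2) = 3370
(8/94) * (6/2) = 12/47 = 0.26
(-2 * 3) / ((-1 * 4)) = 3 / 2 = 1.50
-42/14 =-3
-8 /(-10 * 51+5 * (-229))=8 /1655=0.00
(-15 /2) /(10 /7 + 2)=-35 /16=-2.19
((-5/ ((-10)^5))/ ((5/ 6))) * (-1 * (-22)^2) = -363/ 12500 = -0.03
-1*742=-742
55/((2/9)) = 495/2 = 247.50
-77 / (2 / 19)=-1463 / 2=-731.50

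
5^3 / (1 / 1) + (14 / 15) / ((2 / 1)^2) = 3757 / 30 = 125.23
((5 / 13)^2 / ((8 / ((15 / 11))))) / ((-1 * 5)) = -75 / 14872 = -0.01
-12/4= -3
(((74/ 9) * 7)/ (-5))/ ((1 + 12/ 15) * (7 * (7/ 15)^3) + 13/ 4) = -259000/ 101937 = -2.54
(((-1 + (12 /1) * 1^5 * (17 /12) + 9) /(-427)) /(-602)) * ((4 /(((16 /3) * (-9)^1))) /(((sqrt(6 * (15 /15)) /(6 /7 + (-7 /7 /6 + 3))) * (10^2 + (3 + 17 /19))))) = -73625 * sqrt(6) /1534451978304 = -0.00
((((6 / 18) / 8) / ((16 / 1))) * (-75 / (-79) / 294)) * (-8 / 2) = -25 / 743232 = -0.00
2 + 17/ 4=25/ 4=6.25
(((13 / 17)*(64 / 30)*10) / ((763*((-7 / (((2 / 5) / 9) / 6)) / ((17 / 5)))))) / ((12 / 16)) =-3328 / 32446575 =-0.00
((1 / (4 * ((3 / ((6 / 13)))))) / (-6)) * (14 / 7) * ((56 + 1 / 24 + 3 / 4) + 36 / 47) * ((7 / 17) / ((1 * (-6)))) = 454475 / 8974368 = 0.05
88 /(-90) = -44 /45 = -0.98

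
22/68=11/34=0.32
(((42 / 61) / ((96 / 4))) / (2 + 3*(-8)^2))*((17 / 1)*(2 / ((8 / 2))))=119 / 94672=0.00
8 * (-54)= -432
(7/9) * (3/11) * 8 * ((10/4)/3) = 140/99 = 1.41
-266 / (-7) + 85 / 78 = 3049 / 78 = 39.09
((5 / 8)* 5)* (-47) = -1175 / 8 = -146.88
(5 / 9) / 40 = 0.01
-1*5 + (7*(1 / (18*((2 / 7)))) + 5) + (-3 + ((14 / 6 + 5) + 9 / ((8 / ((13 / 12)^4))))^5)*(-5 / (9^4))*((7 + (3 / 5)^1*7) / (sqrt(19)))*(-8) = 49 / 36 + 823573810834876061548492471*sqrt(19) / 4143868578503226443169792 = 867.67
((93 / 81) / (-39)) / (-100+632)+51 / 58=14284099 / 16245684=0.88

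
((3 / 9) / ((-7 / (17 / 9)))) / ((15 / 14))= -34 / 405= -0.08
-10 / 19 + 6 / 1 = 104 / 19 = 5.47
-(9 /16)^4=-6561 /65536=-0.10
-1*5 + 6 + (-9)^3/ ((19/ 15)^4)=-36775304/ 130321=-282.19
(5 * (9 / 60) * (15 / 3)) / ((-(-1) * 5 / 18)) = 27 / 2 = 13.50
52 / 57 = 0.91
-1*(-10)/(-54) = -5/27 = -0.19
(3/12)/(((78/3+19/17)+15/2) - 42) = -17/502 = -0.03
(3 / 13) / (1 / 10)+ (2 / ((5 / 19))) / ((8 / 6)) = 1041 / 130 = 8.01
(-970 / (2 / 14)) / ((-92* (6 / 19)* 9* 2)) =64505 / 4968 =12.98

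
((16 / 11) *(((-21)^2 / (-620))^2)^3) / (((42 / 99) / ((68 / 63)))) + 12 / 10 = 2980682764288251 / 1775007362000000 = 1.68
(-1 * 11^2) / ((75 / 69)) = -2783 / 25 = -111.32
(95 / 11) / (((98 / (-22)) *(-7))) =95 / 343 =0.28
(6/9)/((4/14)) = 7/3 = 2.33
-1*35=-35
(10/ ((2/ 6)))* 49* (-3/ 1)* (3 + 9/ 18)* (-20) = 308700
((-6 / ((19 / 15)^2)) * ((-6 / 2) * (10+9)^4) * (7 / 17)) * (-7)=-71640450 / 17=-4214144.12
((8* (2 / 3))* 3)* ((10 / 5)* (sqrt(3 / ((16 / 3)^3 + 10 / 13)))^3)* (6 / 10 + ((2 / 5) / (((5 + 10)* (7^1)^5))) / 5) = 95568013944* sqrt(695734) / 1504319108670875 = 0.05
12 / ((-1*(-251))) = 12 / 251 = 0.05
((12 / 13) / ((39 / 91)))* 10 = 21.54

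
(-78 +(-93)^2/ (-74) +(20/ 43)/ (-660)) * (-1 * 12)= 40926946/ 17501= 2338.55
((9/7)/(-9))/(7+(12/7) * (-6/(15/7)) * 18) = 5/2779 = 0.00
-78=-78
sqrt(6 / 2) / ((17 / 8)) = 8 * sqrt(3) / 17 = 0.82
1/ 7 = 0.14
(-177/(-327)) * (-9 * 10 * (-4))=21240/109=194.86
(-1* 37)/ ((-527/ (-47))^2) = -81733/ 277729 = -0.29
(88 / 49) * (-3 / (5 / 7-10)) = 264 / 455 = 0.58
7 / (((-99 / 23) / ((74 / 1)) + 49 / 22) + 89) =65527 / 853434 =0.08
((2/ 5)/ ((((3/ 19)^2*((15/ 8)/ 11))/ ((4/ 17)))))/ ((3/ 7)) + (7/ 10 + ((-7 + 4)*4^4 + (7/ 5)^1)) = -49174199/ 68850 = -714.22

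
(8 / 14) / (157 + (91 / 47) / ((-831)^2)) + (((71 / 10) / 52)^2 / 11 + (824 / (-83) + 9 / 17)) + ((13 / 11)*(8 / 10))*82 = 12288864330837104429 / 180362355919345600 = 68.13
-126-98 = -224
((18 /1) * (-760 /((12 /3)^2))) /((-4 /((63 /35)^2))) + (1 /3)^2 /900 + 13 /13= 1404439 /2025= 693.55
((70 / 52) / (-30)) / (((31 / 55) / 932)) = -89705 / 1209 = -74.20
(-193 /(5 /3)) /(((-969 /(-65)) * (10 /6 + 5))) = -7527 /6460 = -1.17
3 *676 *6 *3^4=985608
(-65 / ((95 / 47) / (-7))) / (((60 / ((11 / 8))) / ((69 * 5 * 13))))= 14067053 / 608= 23136.60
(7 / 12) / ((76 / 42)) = 49 / 152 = 0.32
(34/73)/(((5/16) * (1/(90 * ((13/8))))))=15912/73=217.97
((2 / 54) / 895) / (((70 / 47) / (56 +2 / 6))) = 7943 / 5074650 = 0.00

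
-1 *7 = -7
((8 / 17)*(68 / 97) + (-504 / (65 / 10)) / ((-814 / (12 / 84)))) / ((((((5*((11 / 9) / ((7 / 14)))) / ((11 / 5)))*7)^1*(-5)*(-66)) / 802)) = 106042044 / 4939809875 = 0.02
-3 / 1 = -3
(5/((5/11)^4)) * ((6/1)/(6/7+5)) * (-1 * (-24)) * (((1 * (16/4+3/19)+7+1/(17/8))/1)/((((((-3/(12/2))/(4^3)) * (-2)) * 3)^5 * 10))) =1102206496415940608/74491875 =14796331766.60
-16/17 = -0.94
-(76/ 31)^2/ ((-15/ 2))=11552/ 14415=0.80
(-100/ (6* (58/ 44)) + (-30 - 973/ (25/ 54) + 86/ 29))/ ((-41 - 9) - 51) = 4657454/ 219675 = 21.20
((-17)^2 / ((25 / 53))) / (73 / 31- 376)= -474827 / 289575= -1.64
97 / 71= 1.37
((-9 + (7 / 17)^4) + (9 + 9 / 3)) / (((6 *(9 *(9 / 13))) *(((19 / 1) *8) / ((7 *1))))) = 5754931 / 1542465828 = 0.00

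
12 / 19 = 0.63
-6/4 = -3/2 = -1.50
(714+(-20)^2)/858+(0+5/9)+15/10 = 8633/2574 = 3.35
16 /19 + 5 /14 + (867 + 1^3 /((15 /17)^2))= 52038599 /59850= 869.48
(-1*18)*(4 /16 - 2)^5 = 151263 /512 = 295.44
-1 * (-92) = 92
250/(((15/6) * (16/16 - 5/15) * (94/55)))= 4125/47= 87.77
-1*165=-165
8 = 8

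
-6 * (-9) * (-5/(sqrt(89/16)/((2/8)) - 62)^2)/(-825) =18/(55 * (62 - sqrt(89))^2) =0.00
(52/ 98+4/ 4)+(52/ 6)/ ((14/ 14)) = 1499/ 147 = 10.20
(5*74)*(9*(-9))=-29970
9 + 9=18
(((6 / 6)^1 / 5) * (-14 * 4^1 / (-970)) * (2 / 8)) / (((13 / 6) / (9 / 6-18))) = -693 / 31525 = -0.02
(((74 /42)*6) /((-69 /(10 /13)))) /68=-185 /106743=-0.00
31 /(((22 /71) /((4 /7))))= 4402 /77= 57.17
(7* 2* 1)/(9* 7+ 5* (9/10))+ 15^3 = 455653/135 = 3375.21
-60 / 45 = -4 / 3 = -1.33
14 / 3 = 4.67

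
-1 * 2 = -2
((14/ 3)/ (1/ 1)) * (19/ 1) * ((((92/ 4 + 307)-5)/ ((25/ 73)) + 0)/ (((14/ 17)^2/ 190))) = 495041105/ 21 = 23573385.95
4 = 4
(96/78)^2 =1.51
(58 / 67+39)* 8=21368 / 67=318.93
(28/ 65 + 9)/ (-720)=-613/ 46800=-0.01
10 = 10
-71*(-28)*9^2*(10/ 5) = 322056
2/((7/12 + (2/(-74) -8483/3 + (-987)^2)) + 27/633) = 187368/90999197585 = 0.00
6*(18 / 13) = 108 / 13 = 8.31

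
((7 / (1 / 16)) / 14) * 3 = 24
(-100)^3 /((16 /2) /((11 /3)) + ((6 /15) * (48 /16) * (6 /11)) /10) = -444983.82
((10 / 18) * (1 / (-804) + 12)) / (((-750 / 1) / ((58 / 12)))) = -279763 / 6512400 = -0.04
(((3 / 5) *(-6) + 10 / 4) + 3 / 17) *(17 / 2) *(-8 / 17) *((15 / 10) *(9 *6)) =25434 / 85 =299.22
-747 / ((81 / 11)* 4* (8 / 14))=-6391 / 144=-44.38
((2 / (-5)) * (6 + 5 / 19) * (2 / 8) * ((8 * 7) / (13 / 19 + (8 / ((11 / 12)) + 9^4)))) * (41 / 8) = -0.03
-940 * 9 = -8460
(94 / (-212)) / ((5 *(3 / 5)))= -47 / 318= -0.15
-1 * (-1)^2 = -1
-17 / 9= -1.89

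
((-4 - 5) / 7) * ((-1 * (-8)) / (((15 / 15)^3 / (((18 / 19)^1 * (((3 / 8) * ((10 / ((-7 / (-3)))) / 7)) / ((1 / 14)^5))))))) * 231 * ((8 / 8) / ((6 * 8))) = -110020680 / 19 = -5790562.11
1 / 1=1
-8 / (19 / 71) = -568 / 19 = -29.89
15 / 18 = 5 / 6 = 0.83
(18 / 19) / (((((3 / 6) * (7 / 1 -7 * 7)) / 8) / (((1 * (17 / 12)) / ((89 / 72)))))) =-4896 / 11837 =-0.41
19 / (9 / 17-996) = -323 / 16923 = -0.02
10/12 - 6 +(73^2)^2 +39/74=3152204236/111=28398236.36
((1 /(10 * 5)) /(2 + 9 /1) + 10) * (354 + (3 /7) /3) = 13636979 /3850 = 3542.07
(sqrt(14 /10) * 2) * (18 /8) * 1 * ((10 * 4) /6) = 6 * sqrt(35) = 35.50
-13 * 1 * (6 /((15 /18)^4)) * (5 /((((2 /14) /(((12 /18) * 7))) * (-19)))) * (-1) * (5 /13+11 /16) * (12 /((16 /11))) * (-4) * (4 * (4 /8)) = 233662968 /2375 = 98384.41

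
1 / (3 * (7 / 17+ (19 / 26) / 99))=14586 / 18341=0.80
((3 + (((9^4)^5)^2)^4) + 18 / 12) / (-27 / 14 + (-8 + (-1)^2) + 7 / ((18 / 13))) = -60141195300224318425296291451226715271444331482944052745110786626367270346945117865855013288914287658335139302349457389287008375926411011448211448800551093 / 488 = -123240154303738357428885800000000000000000000000000000000000000000000000000000000000000000000000000000000000000000000000000000000000000000000000000000000.00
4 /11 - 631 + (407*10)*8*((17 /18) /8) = 318112 /99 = 3213.25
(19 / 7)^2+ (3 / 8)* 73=13619 / 392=34.74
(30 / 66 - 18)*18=-3474 / 11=-315.82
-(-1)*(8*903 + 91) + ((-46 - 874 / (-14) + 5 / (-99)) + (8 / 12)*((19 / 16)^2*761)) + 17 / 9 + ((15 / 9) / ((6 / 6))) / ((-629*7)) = 64153563701 / 7970688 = 8048.69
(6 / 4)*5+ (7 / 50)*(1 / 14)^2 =10501 / 1400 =7.50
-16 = -16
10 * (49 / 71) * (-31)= -15190 / 71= -213.94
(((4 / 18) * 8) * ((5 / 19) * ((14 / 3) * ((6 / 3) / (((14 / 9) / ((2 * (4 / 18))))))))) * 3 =640 / 171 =3.74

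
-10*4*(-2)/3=80/3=26.67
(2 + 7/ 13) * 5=165/ 13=12.69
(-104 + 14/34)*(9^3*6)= -7702614/17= -453094.94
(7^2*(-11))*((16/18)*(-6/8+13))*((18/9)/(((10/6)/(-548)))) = 57892912/15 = 3859527.47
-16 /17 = -0.94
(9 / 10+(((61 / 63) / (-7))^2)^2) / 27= 340544192659 / 10212172027470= 0.03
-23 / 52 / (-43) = 23 / 2236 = 0.01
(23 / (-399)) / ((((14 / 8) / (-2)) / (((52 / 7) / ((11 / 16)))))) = 153088 / 215061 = 0.71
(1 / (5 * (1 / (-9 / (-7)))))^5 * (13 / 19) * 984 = 755354808 / 997915625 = 0.76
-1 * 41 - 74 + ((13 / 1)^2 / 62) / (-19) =-135639 / 1178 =-115.14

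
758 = 758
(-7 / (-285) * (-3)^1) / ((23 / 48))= -336 / 2185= -0.15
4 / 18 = 2 / 9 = 0.22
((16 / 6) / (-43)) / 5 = -8 / 645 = -0.01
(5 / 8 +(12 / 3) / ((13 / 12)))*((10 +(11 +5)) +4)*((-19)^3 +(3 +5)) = -3549345 / 4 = -887336.25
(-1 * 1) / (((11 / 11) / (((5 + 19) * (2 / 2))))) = -24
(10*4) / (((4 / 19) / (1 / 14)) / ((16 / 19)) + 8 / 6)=240 / 29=8.28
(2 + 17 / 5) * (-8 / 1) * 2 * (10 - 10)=0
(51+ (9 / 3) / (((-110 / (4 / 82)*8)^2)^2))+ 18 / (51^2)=1561252256290664960867 / 30608635918051840000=51.01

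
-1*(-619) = 619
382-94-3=285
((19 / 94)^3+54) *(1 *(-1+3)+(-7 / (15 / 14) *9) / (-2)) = 1408553603 / 830584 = 1695.86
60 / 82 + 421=17291 / 41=421.73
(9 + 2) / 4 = 11 / 4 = 2.75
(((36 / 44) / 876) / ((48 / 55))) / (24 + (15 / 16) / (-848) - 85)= -1060 / 60419399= -0.00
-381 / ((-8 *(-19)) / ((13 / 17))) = -4953 / 2584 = -1.92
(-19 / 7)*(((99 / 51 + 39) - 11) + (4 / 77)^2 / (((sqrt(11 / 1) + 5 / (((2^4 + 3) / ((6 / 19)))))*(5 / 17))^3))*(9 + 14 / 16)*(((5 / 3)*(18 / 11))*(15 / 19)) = -22532566360605998609383436331 / 13040254922046263793361172 - 340823443673585841617412*sqrt(11) / 6711895915759106364230015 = -1728.09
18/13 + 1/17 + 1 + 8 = 2308/221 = 10.44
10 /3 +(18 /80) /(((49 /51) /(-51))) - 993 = -5889467 /5880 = -1001.61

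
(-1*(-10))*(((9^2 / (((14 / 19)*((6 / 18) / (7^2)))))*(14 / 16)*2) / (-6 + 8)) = 141395.62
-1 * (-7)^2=-49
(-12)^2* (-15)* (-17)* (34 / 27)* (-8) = -369920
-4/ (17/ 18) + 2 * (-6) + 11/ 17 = -265/ 17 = -15.59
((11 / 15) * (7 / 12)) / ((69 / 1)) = 77 / 12420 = 0.01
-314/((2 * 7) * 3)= -157/21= -7.48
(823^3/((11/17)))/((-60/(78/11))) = -123194630507/1210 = -101813744.22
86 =86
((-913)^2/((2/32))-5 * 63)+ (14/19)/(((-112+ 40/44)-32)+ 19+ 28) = 38263247619/2869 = 13336788.99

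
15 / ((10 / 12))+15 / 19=357 / 19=18.79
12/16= 3/4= 0.75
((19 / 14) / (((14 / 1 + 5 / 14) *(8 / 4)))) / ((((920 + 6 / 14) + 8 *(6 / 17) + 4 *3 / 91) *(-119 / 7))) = -1729 / 574246950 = -0.00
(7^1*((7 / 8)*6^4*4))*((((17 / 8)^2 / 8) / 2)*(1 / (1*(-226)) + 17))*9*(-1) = -39652060329 / 28928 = -1370715.58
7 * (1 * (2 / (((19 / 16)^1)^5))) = 14680064 / 2476099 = 5.93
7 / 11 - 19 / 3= -188 / 33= -5.70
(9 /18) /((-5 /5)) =-1 /2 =-0.50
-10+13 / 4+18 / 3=-3 / 4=-0.75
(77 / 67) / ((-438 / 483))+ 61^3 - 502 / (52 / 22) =28837096583 / 127166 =226767.35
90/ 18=5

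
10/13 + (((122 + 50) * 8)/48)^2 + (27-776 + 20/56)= 121055/1638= 73.90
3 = 3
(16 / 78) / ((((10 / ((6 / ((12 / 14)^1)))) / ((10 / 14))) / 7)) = 28 / 39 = 0.72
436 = 436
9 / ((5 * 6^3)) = 1 / 120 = 0.01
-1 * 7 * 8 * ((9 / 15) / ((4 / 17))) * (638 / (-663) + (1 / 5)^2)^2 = -3271693166 / 26934375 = -121.47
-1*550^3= -166375000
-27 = -27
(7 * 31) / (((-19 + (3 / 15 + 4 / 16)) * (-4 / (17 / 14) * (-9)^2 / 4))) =5270 / 30051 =0.18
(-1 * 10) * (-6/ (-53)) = -60/ 53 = -1.13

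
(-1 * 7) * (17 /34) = -7 /2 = -3.50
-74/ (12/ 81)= -999/ 2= -499.50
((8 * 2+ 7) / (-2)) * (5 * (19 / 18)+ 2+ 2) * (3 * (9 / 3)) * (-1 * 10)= 19205 / 2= 9602.50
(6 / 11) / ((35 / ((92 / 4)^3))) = 73002 / 385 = 189.62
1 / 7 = 0.14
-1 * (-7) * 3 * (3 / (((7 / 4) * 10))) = 18 / 5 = 3.60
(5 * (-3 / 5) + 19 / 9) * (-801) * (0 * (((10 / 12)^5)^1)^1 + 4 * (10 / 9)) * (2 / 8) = 7120 / 9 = 791.11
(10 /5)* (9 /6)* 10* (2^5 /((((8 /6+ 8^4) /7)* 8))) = 90 /439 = 0.21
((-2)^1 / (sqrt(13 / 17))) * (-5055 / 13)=10110 * sqrt(221) / 169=889.33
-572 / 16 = -35.75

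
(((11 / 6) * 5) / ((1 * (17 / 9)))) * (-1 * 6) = -495 / 17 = -29.12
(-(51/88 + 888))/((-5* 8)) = 15639/704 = 22.21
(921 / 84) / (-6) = -307 / 168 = -1.83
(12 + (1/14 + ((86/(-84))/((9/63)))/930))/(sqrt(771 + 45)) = 0.42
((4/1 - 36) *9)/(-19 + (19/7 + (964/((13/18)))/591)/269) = 694420272/45767875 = 15.17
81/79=1.03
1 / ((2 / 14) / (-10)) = -70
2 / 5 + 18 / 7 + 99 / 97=13553 / 3395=3.99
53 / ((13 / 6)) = 318 / 13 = 24.46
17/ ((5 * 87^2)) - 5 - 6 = -416278/ 37845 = -11.00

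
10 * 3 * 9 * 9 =2430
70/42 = 5/3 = 1.67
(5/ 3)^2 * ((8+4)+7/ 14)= 625/ 18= 34.72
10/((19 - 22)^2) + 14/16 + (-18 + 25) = 647/72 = 8.99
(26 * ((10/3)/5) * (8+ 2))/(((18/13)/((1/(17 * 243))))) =3380/111537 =0.03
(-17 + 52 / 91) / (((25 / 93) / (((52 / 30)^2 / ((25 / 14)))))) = -963976 / 9375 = -102.82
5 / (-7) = -5 / 7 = -0.71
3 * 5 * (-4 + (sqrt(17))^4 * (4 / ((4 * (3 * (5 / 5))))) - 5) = 1310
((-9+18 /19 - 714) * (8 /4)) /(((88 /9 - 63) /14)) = 3457188 /9101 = 379.87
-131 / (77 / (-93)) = 12183 / 77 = 158.22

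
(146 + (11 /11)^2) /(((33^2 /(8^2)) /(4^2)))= 50176 /363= 138.23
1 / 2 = 0.50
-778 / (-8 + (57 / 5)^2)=-19450 / 3049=-6.38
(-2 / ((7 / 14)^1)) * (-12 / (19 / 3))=144 / 19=7.58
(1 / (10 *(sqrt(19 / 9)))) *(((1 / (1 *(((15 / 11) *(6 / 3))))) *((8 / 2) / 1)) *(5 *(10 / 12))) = 11 *sqrt(19) / 114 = 0.42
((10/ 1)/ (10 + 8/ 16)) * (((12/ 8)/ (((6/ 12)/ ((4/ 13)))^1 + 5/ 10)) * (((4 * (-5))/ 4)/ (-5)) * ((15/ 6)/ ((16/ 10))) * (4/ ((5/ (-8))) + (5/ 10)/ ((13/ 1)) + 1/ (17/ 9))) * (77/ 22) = -322225/ 15028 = -21.44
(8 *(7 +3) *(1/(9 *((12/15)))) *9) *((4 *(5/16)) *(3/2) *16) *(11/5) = 6600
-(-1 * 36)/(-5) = -7.20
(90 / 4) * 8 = 180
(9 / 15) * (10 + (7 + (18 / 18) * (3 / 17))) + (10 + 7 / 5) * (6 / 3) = 2814 / 85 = 33.11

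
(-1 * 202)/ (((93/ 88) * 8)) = -2222/ 93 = -23.89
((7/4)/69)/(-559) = -7/154284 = -0.00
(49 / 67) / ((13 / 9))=441 / 871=0.51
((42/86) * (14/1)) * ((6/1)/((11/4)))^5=2341011456/6925193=338.04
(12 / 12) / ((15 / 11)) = 11 / 15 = 0.73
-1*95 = -95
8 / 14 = 4 / 7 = 0.57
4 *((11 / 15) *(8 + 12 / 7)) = 2992 / 105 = 28.50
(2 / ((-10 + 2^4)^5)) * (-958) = -479 / 1944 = -0.25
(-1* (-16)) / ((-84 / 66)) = -88 / 7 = -12.57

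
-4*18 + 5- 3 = -70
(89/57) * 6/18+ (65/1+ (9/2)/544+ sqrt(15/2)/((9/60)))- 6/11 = 10 * sqrt(30)/3+ 132990113/2046528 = 83.24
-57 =-57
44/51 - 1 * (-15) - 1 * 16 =-7/51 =-0.14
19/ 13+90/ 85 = 557/ 221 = 2.52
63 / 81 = 7 / 9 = 0.78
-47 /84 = -0.56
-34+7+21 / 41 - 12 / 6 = -28.49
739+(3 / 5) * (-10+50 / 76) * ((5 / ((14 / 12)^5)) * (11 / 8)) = 230293597 / 319333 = 721.17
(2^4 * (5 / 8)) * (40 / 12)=100 / 3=33.33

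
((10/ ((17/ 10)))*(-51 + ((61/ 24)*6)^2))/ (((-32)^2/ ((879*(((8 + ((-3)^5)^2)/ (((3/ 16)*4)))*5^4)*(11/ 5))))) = 99261073474.66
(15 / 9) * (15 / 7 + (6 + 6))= 165 / 7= 23.57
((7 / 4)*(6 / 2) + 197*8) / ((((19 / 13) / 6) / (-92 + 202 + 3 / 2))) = 55008525 / 76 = 723796.38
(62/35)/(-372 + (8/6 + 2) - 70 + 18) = -0.00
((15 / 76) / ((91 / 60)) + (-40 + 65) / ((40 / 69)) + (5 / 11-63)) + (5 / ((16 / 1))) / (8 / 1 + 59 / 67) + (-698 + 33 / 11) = -527851685 / 739024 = -714.26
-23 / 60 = -0.38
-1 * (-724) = 724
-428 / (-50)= 214 / 25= 8.56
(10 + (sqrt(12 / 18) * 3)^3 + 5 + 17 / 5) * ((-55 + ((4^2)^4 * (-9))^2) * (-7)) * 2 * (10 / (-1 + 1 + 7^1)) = -128024385138928- 41747082110520 * sqrt(6) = -230283434559773.85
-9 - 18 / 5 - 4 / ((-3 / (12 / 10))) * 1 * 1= -11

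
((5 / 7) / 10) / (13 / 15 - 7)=-15 / 1288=-0.01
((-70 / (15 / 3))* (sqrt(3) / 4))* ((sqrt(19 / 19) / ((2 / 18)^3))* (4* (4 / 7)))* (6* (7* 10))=-2449440* sqrt(3)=-4242554.53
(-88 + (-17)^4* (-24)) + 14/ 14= -2004591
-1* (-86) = 86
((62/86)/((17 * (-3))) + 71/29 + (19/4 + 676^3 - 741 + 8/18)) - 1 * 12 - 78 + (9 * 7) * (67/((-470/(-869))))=55403300824816153/179343540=308922756.99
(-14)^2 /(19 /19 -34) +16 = 332 /33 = 10.06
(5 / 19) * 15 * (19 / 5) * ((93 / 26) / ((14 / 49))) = 9765 / 52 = 187.79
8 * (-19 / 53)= -152 / 53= -2.87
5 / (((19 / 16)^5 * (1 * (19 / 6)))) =31457280 / 47045881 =0.67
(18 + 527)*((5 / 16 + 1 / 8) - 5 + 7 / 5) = -27577 / 16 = -1723.56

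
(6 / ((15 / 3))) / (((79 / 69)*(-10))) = -207 / 1975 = -0.10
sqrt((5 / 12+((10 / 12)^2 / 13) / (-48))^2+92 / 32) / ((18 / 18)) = sqrt(1537957201) / 22464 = 1.75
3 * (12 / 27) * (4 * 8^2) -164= 532 / 3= 177.33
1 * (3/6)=1/2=0.50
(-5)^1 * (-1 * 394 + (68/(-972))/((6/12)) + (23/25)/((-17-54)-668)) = 1769467189/897885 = 1970.71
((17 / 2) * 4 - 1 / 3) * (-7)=-235.67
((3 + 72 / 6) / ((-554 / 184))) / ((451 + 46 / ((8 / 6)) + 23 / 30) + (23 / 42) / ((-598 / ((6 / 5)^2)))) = -9418500 / 919296797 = -0.01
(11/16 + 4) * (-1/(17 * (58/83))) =-6225/15776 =-0.39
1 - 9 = -8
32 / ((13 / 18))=576 / 13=44.31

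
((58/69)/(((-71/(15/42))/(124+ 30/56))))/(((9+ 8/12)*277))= -17435/88658836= -0.00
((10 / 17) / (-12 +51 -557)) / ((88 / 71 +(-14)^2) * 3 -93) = -355 / 155905827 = -0.00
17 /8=2.12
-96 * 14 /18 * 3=-224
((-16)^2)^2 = 65536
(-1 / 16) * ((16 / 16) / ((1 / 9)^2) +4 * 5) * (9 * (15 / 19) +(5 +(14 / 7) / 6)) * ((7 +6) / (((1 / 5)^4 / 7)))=-4072761875 / 912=-4465747.67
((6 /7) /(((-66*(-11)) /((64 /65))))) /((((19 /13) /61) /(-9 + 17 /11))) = -320128 /885115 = -0.36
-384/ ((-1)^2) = -384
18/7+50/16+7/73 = 23679/4088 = 5.79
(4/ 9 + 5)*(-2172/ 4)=-8869/ 3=-2956.33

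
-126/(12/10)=-105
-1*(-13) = 13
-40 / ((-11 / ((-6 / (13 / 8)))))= -13.43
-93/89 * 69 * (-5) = 32085/89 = 360.51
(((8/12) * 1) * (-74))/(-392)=37/294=0.13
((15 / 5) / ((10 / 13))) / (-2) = -39 / 20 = -1.95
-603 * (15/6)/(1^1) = -1507.50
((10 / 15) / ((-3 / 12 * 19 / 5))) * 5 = -200 / 57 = -3.51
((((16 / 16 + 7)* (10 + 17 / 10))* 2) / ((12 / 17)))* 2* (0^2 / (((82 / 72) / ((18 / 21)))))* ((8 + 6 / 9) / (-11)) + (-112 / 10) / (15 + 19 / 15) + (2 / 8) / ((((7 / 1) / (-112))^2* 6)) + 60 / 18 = 812 / 61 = 13.31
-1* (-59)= 59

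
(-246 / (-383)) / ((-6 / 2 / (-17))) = 1394 / 383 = 3.64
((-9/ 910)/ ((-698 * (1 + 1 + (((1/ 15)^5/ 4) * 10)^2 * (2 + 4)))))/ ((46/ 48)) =166075312500/ 22464976767917957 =0.00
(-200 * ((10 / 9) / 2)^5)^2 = 390625000000 / 3486784401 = 112.03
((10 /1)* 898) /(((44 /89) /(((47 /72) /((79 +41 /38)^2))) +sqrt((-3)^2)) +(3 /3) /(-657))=4454580145590 /2410640846083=1.85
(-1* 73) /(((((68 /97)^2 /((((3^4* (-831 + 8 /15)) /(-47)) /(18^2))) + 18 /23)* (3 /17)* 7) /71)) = -4693.97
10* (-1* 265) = -2650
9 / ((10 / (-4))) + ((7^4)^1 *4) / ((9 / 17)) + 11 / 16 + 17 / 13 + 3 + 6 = 169867939 / 9360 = 18148.28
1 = 1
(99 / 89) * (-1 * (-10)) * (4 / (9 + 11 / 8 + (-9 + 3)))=6336 / 623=10.17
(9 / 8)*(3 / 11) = 27 / 88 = 0.31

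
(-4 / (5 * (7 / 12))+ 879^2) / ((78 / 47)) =423664063 / 910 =465564.90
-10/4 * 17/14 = -85/28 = -3.04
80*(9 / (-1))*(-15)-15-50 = 10735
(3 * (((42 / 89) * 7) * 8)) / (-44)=-1764 / 979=-1.80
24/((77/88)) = 192/7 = 27.43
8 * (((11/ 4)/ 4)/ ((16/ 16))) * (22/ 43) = 121/ 43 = 2.81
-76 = -76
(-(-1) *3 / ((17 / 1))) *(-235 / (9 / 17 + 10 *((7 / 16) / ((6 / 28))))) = -8460 / 4273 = -1.98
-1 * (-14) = 14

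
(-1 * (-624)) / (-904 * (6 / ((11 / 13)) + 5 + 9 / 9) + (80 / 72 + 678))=-3861 / 69022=-0.06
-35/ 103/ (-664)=35/ 68392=0.00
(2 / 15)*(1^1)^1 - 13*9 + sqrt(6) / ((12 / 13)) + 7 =-1648 / 15 + 13*sqrt(6) / 12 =-107.21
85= 85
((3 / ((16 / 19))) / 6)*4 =19 / 8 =2.38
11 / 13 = 0.85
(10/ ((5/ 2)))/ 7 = 4/ 7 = 0.57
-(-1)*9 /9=1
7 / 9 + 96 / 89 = 1487 / 801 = 1.86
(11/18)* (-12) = -22/3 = -7.33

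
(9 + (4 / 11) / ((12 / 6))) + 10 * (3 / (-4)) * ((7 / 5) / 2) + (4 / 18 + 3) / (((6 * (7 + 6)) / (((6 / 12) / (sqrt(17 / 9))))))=29 * sqrt(17) / 7956 + 173 / 44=3.95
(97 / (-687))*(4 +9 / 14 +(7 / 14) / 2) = -0.69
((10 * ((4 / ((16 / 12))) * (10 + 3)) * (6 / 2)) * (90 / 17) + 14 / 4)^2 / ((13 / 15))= 666037454415 / 15028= 44319766.73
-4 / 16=-1 / 4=-0.25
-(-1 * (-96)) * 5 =-480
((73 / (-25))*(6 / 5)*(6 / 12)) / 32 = -219 / 4000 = -0.05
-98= -98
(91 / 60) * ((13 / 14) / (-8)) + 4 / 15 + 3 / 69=987 / 7360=0.13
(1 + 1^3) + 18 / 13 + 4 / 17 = 3.62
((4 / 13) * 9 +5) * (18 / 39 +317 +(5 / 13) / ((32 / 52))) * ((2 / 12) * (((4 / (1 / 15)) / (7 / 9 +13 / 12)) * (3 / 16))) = 451059435 / 181168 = 2489.73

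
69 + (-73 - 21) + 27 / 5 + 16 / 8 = -88 / 5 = -17.60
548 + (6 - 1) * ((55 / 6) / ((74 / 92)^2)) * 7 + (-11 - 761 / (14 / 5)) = 43762391 / 57498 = 761.11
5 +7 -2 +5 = 15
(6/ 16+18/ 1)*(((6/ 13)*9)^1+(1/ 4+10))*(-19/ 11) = -2091957/ 4576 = -457.16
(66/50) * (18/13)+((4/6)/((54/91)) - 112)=-2870711/26325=-109.05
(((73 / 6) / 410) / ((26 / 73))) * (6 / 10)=5329 / 106600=0.05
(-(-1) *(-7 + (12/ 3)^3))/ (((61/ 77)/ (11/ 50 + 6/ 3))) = 487179/ 3050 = 159.73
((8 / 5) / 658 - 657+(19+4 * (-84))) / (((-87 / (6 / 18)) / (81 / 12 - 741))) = -2740.07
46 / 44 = 1.05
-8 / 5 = -1.60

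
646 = 646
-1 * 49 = -49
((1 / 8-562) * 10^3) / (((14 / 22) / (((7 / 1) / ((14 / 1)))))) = -6180625 / 14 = -441473.21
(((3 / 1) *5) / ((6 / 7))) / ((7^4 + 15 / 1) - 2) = 0.01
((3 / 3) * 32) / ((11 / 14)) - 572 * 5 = -31012 / 11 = -2819.27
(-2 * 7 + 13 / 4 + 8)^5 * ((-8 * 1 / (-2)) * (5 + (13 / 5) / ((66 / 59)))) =-4607.72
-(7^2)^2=-2401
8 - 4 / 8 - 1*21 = -27 / 2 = -13.50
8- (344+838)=-1174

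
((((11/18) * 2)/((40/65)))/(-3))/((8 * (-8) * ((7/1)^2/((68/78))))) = 187/1016064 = 0.00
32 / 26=16 / 13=1.23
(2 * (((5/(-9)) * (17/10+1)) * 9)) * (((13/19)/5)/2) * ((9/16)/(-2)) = 3159/6080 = 0.52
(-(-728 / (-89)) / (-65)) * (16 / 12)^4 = 14336 / 36045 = 0.40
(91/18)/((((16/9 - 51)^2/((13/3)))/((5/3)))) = 0.02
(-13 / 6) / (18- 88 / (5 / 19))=65 / 9492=0.01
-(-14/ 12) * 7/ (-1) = -8.17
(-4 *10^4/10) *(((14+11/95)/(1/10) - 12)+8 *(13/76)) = -9920000/19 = -522105.26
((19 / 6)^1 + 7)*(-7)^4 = 146461 / 6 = 24410.17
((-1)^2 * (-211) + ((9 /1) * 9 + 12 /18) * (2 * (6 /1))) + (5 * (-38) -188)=391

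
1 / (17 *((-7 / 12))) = -12 / 119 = -0.10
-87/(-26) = 87/26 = 3.35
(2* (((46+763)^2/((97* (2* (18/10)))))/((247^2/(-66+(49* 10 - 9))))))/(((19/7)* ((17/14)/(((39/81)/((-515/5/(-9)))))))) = 133088711350/408908181123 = 0.33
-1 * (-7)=7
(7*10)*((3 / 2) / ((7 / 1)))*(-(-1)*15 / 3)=75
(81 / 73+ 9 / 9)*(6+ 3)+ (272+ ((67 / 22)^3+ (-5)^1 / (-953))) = 236481797315 / 740770712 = 319.24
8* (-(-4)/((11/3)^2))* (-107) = -30816/121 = -254.68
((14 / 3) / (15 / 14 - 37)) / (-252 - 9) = 196 / 393849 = 0.00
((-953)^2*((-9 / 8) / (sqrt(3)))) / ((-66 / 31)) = 28154479*sqrt(3) / 176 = 277073.80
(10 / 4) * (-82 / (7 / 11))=-2255 / 7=-322.14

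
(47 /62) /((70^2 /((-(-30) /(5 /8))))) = 282 /37975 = 0.01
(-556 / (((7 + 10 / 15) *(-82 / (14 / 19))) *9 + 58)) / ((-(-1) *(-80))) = -973 / 1066900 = -0.00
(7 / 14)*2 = 1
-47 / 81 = -0.58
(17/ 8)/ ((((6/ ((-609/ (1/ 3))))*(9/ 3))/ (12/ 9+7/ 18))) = -106981/ 288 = -371.46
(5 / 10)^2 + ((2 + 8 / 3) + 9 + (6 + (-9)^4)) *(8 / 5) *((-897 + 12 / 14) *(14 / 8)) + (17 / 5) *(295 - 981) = -330290819 / 20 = -16514540.95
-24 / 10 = -12 / 5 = -2.40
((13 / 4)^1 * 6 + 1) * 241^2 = 2381321 / 2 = 1190660.50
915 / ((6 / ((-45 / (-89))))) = 77.11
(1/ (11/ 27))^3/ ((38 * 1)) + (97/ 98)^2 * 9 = 2236015575/ 242875556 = 9.21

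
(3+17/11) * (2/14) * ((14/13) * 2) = 200/143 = 1.40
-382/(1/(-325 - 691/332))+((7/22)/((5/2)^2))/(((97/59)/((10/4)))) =110652668693/885610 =124945.14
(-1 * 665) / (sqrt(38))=-35 * sqrt(38) / 2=-107.88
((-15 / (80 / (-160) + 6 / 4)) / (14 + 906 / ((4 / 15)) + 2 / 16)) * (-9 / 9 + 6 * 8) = -5640 / 27293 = -0.21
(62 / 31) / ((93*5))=2 / 465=0.00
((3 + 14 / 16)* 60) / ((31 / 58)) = 435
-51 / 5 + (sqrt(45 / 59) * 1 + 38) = 3 * sqrt(295) / 59 + 139 / 5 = 28.67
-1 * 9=-9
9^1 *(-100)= -900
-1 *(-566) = 566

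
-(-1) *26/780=1/30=0.03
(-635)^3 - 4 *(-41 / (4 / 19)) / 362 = -92689329971 / 362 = -256047872.85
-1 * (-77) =77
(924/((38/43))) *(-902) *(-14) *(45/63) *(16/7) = 409580160/19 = 21556850.53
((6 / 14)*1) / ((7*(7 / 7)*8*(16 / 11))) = 33 / 6272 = 0.01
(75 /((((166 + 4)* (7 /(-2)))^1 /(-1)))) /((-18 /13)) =-65 /714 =-0.09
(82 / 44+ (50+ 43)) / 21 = 2087 / 462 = 4.52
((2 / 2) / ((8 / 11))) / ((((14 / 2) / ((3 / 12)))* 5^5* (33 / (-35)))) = -1 / 60000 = -0.00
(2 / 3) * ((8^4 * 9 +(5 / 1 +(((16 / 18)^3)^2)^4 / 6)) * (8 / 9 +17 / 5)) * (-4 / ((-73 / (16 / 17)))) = 43591341076563652421706745758080 / 8018202624530301563974911081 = 5436.55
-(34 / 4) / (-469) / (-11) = -17 / 10318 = -0.00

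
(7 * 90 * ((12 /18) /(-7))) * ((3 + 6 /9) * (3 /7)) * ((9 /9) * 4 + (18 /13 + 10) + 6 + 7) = -243540 /91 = -2676.26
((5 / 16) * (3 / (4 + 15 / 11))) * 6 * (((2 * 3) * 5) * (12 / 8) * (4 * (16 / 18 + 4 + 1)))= 1111.65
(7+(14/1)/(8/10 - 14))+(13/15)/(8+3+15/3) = 15823/2640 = 5.99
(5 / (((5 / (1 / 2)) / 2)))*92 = 92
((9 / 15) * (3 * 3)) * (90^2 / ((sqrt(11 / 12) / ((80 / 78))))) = 1166400 * sqrt(33) / 143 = 46856.35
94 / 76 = 47 / 38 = 1.24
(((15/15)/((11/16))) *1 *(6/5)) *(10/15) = 64/55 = 1.16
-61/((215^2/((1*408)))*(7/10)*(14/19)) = -472872/453005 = -1.04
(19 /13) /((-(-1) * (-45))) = -0.03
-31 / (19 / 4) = -124 / 19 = -6.53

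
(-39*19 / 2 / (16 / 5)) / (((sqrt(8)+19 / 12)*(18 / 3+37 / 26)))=2745405 / 610652 - 866970*sqrt(2) / 152663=-3.54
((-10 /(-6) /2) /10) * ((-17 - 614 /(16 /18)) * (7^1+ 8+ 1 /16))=-682271 /768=-888.37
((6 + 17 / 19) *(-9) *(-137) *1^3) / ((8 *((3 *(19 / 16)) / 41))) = 4414962 / 361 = 12229.81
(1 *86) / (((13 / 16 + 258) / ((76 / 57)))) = 5504 / 12423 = 0.44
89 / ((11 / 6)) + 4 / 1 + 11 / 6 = 3589 / 66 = 54.38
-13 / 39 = -1 / 3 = -0.33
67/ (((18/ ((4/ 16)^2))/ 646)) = 21641/ 144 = 150.28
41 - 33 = 8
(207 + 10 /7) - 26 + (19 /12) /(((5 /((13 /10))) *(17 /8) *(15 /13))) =24445102 /133875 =182.60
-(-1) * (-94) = -94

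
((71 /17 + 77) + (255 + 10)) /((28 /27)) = 158895 /476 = 333.81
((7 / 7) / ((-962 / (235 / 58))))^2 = 55225 / 3113193616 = 0.00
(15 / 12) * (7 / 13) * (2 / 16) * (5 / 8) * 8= 175 / 416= 0.42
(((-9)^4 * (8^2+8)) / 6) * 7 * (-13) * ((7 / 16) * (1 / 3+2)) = -29255499 / 4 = -7313874.75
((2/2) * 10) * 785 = 7850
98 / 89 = 1.10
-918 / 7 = -131.14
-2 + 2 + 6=6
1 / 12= 0.08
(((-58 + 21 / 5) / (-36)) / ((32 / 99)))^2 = 8755681 / 409600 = 21.38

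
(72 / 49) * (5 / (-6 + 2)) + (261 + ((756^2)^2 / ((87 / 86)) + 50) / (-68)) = -229419558286535 / 48314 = -4748510955.14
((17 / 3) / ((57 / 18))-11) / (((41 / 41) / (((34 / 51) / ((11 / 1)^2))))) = -350 / 6897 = -0.05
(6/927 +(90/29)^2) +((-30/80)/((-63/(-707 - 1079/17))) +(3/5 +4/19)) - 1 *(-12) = 209904298223/11751276180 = 17.86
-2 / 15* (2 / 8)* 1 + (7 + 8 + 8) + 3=25.97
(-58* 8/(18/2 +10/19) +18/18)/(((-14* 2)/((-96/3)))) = -69080/1267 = -54.52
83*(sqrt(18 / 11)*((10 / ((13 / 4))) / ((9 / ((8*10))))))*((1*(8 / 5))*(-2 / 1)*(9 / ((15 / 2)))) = -339968*sqrt(22) / 143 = -11150.99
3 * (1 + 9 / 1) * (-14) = -420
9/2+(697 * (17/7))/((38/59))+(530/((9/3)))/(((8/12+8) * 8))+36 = 36948173/13832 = 2671.21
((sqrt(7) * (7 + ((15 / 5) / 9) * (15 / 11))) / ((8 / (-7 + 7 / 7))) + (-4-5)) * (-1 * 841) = 7569 + 103443 * sqrt(7) / 22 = 20009.20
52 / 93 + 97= 9073 / 93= 97.56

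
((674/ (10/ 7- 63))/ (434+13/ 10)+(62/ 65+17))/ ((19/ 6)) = 4372784362/ 772345535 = 5.66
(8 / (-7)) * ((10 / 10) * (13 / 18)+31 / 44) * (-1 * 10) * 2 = 22600 / 693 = 32.61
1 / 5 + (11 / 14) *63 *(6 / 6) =49.70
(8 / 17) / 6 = 4 / 51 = 0.08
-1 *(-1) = 1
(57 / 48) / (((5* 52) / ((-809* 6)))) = -46113 / 2080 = -22.17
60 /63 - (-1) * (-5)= -85 /21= -4.05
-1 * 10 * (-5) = 50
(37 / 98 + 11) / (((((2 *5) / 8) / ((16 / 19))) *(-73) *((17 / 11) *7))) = -78496 / 8087597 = -0.01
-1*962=-962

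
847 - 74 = 773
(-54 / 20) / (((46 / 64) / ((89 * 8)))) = -307584 / 115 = -2674.64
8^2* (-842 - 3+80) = -48960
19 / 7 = 2.71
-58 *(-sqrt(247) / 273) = 58 *sqrt(247) / 273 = 3.34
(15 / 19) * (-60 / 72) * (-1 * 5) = 125 / 38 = 3.29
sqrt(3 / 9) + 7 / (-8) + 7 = sqrt(3) / 3 + 49 / 8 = 6.70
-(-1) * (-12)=-12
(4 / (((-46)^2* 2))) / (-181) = -1 / 191498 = -0.00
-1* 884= -884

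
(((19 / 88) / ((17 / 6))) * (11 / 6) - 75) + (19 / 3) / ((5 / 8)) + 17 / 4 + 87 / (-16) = -268931 / 4080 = -65.91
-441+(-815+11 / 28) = -35157 / 28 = -1255.61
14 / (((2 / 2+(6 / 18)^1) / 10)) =105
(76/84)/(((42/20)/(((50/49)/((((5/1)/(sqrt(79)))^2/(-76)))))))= -2281520/21609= -105.58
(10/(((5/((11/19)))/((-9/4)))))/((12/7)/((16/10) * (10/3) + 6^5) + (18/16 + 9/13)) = -5841836/4075481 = -1.43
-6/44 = -3/22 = -0.14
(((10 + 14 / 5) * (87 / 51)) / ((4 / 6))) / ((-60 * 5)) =-232 / 2125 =-0.11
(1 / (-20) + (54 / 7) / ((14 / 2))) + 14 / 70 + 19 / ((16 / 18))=44349 / 1960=22.63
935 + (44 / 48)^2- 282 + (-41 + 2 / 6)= 88297 / 144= 613.17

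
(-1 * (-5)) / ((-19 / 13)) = -65 / 19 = -3.42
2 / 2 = 1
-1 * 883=-883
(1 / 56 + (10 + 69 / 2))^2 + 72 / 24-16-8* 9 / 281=1734747169 / 881216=1968.58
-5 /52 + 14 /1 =723 /52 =13.90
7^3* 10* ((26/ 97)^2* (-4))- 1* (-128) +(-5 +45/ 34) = -275568637/ 319906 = -861.41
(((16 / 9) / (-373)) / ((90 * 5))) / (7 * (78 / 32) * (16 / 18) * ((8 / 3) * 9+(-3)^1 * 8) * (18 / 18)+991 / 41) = -328 / 748527075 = -0.00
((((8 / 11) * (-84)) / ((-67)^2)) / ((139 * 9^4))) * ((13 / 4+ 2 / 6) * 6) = -4816 / 15010870347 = -0.00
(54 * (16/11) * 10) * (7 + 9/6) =73440/11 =6676.36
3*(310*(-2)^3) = -7440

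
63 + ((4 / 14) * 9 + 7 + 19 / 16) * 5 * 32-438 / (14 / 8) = 10739 / 7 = 1534.14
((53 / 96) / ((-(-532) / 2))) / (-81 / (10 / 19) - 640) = -265 / 101365152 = -0.00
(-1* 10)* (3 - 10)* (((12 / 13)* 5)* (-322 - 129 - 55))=-2125200 / 13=-163476.92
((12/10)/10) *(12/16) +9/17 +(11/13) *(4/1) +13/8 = 248803/44200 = 5.63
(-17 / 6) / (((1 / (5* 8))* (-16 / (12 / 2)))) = 85 / 2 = 42.50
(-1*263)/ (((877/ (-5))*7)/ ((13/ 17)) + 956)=17095/ 42223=0.40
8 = 8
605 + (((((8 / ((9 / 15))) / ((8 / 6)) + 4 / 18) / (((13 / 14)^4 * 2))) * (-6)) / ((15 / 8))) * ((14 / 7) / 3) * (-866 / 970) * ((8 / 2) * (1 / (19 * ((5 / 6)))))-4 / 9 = 35996250871703 / 59217663375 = 607.86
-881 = -881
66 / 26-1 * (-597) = 7794 / 13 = 599.54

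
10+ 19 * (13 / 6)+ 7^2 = 601 / 6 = 100.17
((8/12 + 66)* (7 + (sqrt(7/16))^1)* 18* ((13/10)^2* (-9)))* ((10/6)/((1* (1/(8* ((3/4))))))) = -1277640-45630* sqrt(7) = -1398365.63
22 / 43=0.51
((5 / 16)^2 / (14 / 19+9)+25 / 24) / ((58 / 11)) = 328735 / 1648128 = 0.20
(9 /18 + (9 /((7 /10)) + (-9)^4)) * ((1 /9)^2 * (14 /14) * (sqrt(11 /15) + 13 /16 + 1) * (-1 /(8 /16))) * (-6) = 184082 * sqrt(165) /2835 + 2669189 /1512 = 2599.40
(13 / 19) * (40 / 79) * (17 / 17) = 520 / 1501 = 0.35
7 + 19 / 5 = 10.80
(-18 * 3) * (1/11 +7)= -4212/11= -382.91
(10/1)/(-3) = -10/3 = -3.33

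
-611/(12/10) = -509.17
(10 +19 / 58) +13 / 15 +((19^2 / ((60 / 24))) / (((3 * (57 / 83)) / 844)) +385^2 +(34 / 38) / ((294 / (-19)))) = 2652325528 / 12789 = 207391.16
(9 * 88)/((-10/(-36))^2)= 256608/25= 10264.32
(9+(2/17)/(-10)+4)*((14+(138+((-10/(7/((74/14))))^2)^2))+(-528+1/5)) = 91495091768784/2450040425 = 37344.32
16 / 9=1.78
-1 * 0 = 0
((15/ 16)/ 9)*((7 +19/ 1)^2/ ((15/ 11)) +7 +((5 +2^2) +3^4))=8891/ 144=61.74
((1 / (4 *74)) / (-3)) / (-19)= 1 / 16872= 0.00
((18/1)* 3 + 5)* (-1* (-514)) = 30326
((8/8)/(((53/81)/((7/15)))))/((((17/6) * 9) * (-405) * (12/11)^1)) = -77/1216350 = -0.00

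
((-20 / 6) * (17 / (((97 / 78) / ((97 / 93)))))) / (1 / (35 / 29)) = -154700 / 2697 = -57.36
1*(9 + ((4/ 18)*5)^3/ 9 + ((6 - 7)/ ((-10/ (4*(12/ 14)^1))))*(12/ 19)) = 40877369/ 4363065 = 9.37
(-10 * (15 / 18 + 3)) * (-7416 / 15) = 18952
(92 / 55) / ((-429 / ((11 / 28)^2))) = -23 / 38220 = -0.00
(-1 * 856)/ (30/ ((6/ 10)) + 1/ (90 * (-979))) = -75422160/ 4405499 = -17.12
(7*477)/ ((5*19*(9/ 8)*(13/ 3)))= 8904/ 1235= 7.21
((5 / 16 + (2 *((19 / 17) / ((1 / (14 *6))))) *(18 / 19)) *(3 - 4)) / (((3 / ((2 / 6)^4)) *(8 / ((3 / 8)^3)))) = -48469 / 10027008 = -0.00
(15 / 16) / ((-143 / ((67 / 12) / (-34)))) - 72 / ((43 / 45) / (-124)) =125014870085 / 13380224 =9343.26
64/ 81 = 0.79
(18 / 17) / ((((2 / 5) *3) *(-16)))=-15 / 272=-0.06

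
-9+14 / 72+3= -209 / 36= -5.81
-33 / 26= -1.27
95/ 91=1.04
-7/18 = -0.39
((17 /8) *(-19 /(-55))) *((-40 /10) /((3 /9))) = -969 /110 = -8.81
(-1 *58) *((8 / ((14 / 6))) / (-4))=348 / 7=49.71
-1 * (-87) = 87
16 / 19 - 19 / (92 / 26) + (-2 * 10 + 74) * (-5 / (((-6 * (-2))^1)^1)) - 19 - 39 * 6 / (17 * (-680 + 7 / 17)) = -77424928 / 1682887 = -46.01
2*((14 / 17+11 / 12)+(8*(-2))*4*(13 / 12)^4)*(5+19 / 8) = -1755073 / 1377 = -1274.56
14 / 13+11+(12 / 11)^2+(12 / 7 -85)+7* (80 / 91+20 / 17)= -10413132 / 187187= -55.63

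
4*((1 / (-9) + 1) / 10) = 16 / 45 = 0.36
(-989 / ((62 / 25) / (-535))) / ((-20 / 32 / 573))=-195601867.74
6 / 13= 0.46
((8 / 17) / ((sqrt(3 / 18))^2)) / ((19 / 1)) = 48 / 323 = 0.15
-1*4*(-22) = 88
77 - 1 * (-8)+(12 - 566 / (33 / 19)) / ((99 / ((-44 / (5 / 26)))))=810.41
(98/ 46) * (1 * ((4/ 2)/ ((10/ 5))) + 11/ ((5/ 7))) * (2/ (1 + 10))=8036/ 1265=6.35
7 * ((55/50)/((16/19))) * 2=1463/80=18.29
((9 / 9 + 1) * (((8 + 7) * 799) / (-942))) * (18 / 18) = -25.45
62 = 62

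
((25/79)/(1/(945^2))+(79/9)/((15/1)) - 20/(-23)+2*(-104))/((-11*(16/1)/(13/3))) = -225128803601/32378940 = -6952.94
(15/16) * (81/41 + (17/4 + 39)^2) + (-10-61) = 17680559/10496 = 1684.50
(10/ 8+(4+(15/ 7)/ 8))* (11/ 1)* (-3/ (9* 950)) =-1133/ 53200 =-0.02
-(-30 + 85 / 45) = 253 / 9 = 28.11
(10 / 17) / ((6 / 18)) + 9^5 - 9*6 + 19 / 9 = 9026828 / 153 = 58998.88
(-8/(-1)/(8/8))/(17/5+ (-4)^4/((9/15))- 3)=0.02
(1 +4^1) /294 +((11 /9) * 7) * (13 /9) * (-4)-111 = -1273375 /7938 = -160.42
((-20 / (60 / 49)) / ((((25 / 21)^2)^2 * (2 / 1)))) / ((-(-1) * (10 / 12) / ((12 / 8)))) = -28588707 / 3906250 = -7.32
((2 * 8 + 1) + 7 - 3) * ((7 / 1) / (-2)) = -147 / 2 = -73.50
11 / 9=1.22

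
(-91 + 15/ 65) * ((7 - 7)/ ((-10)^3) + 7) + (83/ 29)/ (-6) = -1438319/ 2262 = -635.86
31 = 31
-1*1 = -1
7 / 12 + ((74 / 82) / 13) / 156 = 4045 / 6929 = 0.58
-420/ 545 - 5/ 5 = -193/ 109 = -1.77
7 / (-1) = -7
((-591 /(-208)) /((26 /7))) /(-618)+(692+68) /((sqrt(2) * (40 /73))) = -1379 /1114048+1387 * sqrt(2) /2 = 980.76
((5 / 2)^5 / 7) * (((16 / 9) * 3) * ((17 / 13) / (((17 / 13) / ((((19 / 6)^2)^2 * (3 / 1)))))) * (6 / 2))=407253125 / 6048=67336.83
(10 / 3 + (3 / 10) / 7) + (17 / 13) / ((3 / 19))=10609 / 910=11.66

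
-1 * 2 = -2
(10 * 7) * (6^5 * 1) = 544320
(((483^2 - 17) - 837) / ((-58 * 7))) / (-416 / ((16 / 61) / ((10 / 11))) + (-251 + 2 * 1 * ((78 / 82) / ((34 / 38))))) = 1755743 / 5185014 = 0.34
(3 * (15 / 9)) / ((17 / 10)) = 50 / 17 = 2.94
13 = 13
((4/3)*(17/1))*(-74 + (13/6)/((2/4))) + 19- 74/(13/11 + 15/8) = -3835637/2421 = -1584.32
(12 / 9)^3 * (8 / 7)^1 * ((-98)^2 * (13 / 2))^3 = 17793789355503616 / 27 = 659029235389022.81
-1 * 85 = -85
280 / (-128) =-35 / 16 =-2.19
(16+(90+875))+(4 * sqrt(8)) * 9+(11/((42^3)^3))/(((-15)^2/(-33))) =72 * sqrt(2)+29920847066724902279/30500353788710400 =1082.82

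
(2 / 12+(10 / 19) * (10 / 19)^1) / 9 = 961 / 19494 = 0.05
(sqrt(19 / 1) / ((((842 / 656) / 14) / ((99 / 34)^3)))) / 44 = 26.68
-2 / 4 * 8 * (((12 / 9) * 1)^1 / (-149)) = 16 / 447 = 0.04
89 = 89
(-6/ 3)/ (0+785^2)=-2/ 616225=-0.00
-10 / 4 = -5 / 2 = -2.50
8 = 8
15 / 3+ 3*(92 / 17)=361 / 17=21.24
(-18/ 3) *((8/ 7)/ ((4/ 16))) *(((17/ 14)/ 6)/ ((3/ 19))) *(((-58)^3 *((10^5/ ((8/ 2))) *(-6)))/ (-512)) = 98470587500/ 49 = 2009603826.53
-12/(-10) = 6/5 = 1.20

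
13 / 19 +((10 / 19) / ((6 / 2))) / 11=439 / 627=0.70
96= 96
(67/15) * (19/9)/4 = 1273/540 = 2.36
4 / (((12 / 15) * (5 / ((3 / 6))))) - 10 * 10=-99.50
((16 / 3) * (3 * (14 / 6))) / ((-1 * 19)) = -112 / 57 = -1.96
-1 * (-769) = 769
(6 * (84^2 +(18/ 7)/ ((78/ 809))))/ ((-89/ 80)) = -309371040/ 8099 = -38198.67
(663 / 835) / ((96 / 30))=663 / 2672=0.25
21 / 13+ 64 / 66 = 1109 / 429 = 2.59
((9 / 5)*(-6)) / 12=-9 / 10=-0.90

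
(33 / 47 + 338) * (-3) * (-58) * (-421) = -1166130426 / 47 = -24811285.66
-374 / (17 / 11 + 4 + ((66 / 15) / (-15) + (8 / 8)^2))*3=-462825 / 2579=-179.46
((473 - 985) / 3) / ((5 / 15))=-512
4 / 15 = 0.27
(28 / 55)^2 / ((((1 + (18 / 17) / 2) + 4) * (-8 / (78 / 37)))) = -64974 / 5260475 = -0.01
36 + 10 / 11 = 406 / 11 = 36.91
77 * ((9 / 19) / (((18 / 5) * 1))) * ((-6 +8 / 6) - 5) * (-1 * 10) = 55825 / 57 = 979.39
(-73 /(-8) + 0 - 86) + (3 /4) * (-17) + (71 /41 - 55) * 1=-46869 /328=-142.89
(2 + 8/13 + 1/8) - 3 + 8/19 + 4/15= 12689/29640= 0.43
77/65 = 1.18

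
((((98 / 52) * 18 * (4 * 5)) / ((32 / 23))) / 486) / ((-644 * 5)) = -7 / 22464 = -0.00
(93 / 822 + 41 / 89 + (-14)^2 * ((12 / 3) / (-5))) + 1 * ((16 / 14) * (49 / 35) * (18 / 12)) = -18756027 / 121930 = -153.83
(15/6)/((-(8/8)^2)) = -5/2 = -2.50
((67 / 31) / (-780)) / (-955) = 67 / 23091900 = 0.00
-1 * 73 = -73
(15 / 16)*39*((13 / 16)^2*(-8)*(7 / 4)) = -692055 / 2048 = -337.92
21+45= 66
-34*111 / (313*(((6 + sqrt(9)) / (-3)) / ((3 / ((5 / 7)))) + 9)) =-13209 / 9077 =-1.46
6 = 6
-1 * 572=-572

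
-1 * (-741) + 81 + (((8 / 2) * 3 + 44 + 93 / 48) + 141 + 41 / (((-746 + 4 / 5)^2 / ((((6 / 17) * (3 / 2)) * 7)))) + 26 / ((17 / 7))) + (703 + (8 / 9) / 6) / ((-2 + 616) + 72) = 37154140460621 / 35978762736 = 1032.67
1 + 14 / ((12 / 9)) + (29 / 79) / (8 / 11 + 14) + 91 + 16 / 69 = 15123439 / 147177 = 102.76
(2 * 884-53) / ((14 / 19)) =4655 / 2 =2327.50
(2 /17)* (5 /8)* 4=5 /17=0.29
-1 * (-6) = 6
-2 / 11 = -0.18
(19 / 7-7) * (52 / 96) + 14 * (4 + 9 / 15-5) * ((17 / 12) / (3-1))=-2641 / 420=-6.29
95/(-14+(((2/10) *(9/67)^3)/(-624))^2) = -9294779684629088000/1369757006155806551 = -6.79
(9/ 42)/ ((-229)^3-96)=-0.00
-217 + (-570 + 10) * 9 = -5257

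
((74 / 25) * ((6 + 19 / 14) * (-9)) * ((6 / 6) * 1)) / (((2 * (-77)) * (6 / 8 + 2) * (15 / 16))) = 365856 / 741125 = 0.49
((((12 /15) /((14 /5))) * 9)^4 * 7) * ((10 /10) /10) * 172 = 9027936 /1715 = 5264.10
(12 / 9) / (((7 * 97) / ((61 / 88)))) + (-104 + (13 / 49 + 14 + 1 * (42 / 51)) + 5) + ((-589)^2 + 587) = 1852766118191 / 5332866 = 347424.09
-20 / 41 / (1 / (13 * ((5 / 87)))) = -1300 / 3567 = -0.36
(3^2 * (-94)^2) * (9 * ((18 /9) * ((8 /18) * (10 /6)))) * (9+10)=20146080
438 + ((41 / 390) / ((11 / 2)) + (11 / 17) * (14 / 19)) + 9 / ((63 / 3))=438.92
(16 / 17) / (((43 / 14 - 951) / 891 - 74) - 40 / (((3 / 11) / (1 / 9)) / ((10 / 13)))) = -2594592 / 241490287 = -0.01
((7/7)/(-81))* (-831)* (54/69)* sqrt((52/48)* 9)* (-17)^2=80053* sqrt(39)/69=7245.37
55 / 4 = 13.75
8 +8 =16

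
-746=-746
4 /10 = 2 /5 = 0.40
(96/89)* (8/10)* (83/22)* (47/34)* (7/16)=163842/83215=1.97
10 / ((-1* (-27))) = 10 / 27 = 0.37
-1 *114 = -114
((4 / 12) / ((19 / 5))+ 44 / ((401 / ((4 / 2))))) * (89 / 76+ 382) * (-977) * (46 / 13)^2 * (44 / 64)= -387460044109061 / 391433744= -989848.35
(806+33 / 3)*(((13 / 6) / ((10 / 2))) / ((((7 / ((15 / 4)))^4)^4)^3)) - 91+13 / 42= -1582335009595396218880143629429961058803987286501267336789445390280248807 / 17447642531643981094948836931792693241065504175875363188714006764322816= -90.69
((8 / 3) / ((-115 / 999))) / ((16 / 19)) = -6327 / 230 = -27.51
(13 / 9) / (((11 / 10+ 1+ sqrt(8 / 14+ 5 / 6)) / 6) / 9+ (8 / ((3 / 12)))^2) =9057828780 / 6421547710631 - 3900*sqrt(2478) / 6421547710631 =0.00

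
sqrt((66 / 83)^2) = 66 / 83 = 0.80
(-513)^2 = 263169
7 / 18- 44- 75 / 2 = -730 / 9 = -81.11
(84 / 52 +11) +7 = 255 / 13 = 19.62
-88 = -88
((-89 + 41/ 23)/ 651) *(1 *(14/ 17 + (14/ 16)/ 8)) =-8555/ 68448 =-0.12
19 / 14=1.36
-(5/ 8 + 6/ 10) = -1.22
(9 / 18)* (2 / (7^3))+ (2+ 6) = 2745 / 343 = 8.00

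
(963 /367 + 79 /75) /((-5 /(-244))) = 24697192 /137625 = 179.45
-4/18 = -2/9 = -0.22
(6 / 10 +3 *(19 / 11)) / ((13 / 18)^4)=33382368 / 1570855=21.25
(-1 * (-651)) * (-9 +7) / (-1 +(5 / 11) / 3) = 3069 / 2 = 1534.50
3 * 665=1995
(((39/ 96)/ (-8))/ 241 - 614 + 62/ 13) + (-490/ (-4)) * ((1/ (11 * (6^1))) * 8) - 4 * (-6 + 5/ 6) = -15184871881/ 26467584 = -573.72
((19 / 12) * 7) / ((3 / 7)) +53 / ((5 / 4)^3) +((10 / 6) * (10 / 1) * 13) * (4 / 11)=6523357 / 49500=131.78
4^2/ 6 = 2.67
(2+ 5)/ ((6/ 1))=7/ 6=1.17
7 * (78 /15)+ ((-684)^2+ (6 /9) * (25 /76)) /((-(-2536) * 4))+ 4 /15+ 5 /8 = 96460289 /1156416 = 83.41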